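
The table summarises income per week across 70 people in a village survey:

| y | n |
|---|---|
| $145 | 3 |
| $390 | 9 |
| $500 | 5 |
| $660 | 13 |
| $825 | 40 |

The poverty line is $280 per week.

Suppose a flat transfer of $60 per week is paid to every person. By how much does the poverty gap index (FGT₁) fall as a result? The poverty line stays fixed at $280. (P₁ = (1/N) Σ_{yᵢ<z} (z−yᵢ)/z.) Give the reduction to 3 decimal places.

Before: below the line — 3×$145; poverty gap index (FGT₁) = 0.02066.
After the $60 transfer: below the line — 3×$205; poverty gap index (FGT₁) = 0.01148.
Reduction = 0.02066 − 0.01148 = 0.009.

0.009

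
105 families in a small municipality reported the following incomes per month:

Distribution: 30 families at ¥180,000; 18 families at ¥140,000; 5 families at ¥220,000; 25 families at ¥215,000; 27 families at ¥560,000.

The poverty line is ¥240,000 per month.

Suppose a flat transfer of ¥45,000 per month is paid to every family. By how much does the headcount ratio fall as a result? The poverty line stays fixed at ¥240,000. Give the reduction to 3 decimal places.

0.286

Before: below the line — 18×¥140,000, 30×¥180,000, 25×¥215,000, 5×¥220,000; headcount ratio = 0.74286.
After the ¥45,000 transfer: below the line — 18×¥185,000, 30×¥225,000; headcount ratio = 0.45714.
Reduction = 0.74286 − 0.45714 = 0.286.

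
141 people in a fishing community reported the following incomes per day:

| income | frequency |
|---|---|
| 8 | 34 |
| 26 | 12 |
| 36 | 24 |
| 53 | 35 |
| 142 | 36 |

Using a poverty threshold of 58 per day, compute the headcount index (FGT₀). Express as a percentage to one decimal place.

74.5%

105 of the 141 people have income below 58.
H = 105/141 = 74.5%.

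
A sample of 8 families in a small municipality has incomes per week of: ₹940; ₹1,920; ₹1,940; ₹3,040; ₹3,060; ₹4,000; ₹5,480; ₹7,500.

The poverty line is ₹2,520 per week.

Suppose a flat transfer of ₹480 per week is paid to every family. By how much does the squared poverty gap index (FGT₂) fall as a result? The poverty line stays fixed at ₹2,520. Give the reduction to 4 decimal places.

Before: below the line — ₹940, ₹1,920, ₹1,940; squared poverty gap index (FGT₂) = 0.062846.
After the ₹480 transfer: below the line — ₹1,420, ₹2,400, ₹2,420; squared poverty gap index (FGT₂) = 0.024298.
Reduction = 0.062846 − 0.024298 = 0.0385.

0.0385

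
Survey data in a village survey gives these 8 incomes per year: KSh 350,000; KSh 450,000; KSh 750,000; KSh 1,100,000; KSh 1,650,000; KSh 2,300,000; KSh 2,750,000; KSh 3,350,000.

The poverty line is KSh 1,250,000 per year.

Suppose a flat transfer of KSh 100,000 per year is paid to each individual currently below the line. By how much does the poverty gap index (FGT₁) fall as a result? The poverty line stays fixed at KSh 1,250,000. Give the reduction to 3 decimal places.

Before: below the line — KSh 350,000, KSh 450,000, KSh 750,000, KSh 1,100,000; poverty gap index (FGT₁) = 0.23500.
After the KSh 100,000 transfer: below the line — KSh 450,000, KSh 550,000, KSh 850,000, KSh 1,200,000; poverty gap index (FGT₁) = 0.19500.
Reduction = 0.23500 − 0.19500 = 0.040.

0.040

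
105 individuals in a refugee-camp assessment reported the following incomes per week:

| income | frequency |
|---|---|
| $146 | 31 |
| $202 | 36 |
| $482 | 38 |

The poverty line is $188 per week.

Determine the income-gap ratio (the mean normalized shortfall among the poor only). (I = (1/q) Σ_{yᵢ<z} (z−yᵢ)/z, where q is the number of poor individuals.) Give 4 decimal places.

Below z: 31×$146 (q = 31 of N = 105).
Shortfall ratios (z−y)/z: 0.2234 (×31); sum = 6.925532.
The income-gap ratio divides by q (the poor only): 6.925532 / 31 = 0.2234.

0.2234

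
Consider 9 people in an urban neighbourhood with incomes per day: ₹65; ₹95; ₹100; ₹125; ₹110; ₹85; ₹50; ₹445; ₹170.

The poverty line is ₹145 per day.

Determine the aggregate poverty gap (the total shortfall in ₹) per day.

₹385

Poor units: ₹50, ₹65, ₹85, ₹95, ₹100, ₹110, ₹125 (q = 7 of N = 9).
Individual gaps: 145−50 = 95; 145−65 = 80; 145−85 = 60; 145−95 = 50; 145−100 = 45; 145−110 = 35; 145−125 = 20.
Aggregate gap = ₹385.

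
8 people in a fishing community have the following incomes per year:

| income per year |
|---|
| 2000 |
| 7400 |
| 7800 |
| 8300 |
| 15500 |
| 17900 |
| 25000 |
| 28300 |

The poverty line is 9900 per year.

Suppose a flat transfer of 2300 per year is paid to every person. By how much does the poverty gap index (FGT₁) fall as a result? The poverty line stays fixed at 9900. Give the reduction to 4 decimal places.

0.1048

Before: below the line — 2000, 7400, 7800, 8300; poverty gap index (FGT₁) = 0.178030.
After the 2300 transfer: below the line — 4300, 9700; poverty gap index (FGT₁) = 0.073232.
Reduction = 0.178030 − 0.073232 = 0.1048.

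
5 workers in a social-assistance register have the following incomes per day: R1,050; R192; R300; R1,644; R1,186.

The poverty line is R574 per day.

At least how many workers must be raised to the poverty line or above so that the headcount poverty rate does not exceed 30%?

Currently q = 2 of N = 5 are below the line (H = 0.400).
A headcount ratio of at most 30% allows at most ⌊0.30 × 5⌋ = 1 poor workers.
So at least 2 − 1 = 1 must be lifted.

1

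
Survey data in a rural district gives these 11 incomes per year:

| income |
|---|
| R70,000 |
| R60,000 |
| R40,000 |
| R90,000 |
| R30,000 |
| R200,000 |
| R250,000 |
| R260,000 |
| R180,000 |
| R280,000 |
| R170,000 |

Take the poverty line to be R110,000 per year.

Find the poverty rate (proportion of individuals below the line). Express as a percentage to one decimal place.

5 of the 11 individuals have income below R110,000.
H = 5/11 = 45.5%.

45.5%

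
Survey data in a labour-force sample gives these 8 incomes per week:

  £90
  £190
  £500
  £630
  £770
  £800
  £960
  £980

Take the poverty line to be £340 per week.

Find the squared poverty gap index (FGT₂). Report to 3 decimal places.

0.092

Below z: £90, £190 (q = 2 of N = 8).
Shortfall ratios: (340−90)/340 = 0.7353; (340−190)/340 = 0.4412.
Squared: 0.5407; 0.1946.
Sum = 0.735294; P₂ = 0.735294 / 8 = 0.092.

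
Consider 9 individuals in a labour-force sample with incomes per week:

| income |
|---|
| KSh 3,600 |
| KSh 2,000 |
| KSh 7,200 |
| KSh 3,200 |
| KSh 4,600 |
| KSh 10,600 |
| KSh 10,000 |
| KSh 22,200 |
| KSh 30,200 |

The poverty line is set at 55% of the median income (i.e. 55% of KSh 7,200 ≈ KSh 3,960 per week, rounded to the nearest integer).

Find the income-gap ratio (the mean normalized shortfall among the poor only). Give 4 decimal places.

0.2593

Poor units: KSh 2,000, KSh 3,200, KSh 3,600 (q = 3 of N = 9).
Relative gaps: 0.4949, 0.1919, 0.0909; sum = 0.777778.
I averages over the q = 3 poor units only: 0.777778 / 3 = 0.2593.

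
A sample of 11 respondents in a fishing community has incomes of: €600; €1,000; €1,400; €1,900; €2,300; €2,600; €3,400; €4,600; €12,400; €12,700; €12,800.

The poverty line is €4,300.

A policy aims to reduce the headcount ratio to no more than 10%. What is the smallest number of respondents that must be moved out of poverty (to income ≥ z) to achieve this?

6

Currently q = 7 of N = 11 are below the line (H = 0.636).
A headcount ratio of at most 10% allows at most ⌊0.10 × 11⌋ = 1 poor respondents.
So at least 7 − 1 = 6 must be lifted.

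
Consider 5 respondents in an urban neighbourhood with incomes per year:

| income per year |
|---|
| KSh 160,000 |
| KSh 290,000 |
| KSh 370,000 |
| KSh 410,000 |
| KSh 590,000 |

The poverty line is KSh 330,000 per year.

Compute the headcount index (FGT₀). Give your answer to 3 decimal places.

0.400

2 of the 5 respondents have income below KSh 330,000.
H = 2/5 = 0.400.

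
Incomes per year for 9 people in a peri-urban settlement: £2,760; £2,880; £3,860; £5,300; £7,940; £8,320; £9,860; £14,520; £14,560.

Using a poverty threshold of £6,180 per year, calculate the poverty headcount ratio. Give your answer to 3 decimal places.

0.444

4 of the 9 people have income below £6,180.
H = 4/9 = 0.444.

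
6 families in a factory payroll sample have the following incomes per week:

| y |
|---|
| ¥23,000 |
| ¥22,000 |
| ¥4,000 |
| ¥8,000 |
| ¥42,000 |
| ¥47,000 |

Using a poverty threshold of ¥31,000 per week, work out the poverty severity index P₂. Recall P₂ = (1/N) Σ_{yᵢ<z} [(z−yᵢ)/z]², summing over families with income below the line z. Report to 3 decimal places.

0.243

Poor units: ¥4,000, ¥8,000, ¥22,000, ¥23,000 (q = 4 of N = 6).
Relative gaps: (31000−4000)/31000 = 0.8710; (31000−8000)/31000 = 0.7419; (31000−22000)/31000 = 0.2903; (31000−23000)/31000 = 0.2581.
Squared: 0.7586; 0.5505; 0.0843; 0.0666.
Sum = 1.459938; P₂ = 1.459938 / 6 = 0.243.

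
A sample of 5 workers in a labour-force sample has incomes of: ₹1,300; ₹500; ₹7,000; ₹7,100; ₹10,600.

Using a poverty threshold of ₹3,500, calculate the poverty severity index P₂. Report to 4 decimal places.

Incomes under z: ₹500, ₹1,300 (q = 2 of N = 5).
Shortfall ratios: (3500−500)/3500 = 0.8571; (3500−1300)/3500 = 0.6286.
Squared: 0.7347; 0.3951.
Sum = 1.129796; P₂ = 1.129796 / 5 = 0.2260.

0.2260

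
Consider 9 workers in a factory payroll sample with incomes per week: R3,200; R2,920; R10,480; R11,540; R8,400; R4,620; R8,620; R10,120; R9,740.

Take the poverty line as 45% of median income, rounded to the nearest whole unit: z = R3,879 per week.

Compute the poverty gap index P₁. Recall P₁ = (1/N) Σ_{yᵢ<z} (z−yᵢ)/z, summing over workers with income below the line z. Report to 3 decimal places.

0.047

Incomes under z: R2,920, R3,200 (q = 2 of N = 9).
Gap ratios (z−y)/z: (3879−2920)/3879 = 0.2472; (3879−3200)/3879 = 0.1750.
Σ = 0.422274. Dividing by the full population N = 9 gives P₁ = 0.047.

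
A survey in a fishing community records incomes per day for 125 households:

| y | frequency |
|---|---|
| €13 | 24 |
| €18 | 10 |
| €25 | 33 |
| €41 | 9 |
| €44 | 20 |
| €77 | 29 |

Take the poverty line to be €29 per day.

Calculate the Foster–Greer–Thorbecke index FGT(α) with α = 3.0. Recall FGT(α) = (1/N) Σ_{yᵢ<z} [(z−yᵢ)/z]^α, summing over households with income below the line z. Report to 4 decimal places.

Incomes under z: 24×€13, 10×€18, 33×€25 (q = 67 of N = 125).
Gap ratios (z−y)/z: (29−13)/29 = 0.5517 (×24); (29−18)/29 = 0.3793 (×10); (29−25)/29 = 0.1379 (×33).
Raised to α = 3.0: 0.16794 (×24); 0.05457 (×10); 0.00262 (×33).
Sum = 4.663004; FGT(3.0) = 4.663004 / 125 = 0.0373.

0.0373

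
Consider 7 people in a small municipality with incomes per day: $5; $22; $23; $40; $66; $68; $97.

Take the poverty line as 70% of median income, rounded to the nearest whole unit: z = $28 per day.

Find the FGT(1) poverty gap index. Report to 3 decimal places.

0.173

Below the line: $5, $22, $23 (q = 3 of N = 7).
Normalized shortfalls: (28−5)/28 = 0.8214; (28−22)/28 = 0.2143; (28−23)/28 = 0.1786.
Sum of shortfalls = 1.214286; P₁ averages over all N: 1.214286 / 7 = 0.173.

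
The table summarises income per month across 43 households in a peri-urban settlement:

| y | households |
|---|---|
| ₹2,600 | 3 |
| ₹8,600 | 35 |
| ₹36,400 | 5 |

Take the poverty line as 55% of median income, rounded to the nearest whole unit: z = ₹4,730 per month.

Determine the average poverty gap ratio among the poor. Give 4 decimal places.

Below z: 3×₹2,600 (q = 3 of N = 43).
Shortfall ratios (z−y)/z: 0.4503 (×3); sum = 1.350951.
I averages over the q = 3 poor units only: 1.350951 / 3 = 0.4503.

0.4503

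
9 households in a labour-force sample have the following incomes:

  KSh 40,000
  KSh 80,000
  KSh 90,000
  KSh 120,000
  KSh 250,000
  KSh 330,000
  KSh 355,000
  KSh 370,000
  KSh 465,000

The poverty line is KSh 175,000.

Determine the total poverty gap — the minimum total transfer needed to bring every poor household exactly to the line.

Below z: KSh 40,000, KSh 80,000, KSh 90,000, KSh 120,000 (q = 4 of N = 9).
Individual gaps: 175000−40000 = 135000; 175000−80000 = 95000; 175000−90000 = 85000; 175000−120000 = 55000.
Aggregate gap = KSh 370,000.

KSh 370,000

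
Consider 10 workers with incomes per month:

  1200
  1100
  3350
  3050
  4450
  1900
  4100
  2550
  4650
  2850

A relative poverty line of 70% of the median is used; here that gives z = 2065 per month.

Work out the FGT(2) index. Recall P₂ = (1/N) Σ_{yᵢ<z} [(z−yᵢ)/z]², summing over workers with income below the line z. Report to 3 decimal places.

0.040

Incomes under z: 1100, 1200, 1900 (q = 3 of N = 10).
Gap ratios (z−y)/z: (2065−1100)/2065 = 0.4673; (2065−1200)/2065 = 0.4189; (2065−1900)/2065 = 0.0799.
Squared: 0.2184; 0.1755; 0.0064.
Sum = 0.400231; P₂ = 0.400231 / 10 = 0.040.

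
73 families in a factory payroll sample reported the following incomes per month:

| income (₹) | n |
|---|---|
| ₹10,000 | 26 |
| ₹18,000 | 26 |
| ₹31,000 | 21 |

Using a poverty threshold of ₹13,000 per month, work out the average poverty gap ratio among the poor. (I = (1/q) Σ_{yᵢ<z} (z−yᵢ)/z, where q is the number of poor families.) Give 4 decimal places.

Below z: 26×₹10,000 (q = 26 of N = 73).
Shortfall ratios (z−y)/z: 0.2308 (×26); sum = 6.000000.
I averages over the q = 26 poor units only: 6.000000 / 26 = 0.2308.

0.2308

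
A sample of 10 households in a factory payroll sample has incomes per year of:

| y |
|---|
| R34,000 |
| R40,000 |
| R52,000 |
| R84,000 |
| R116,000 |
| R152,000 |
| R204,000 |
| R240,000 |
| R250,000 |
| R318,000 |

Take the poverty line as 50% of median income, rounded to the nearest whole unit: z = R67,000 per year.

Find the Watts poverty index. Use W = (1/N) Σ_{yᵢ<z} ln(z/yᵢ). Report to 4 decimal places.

Incomes under z: R34,000, R40,000, R52,000 (q = 3 of N = 10).
ln(z/y) terms: ln(67000/34000) = 0.6783; ln(67000/40000) = 0.5158; ln(67000/52000) = 0.2534.
W = 1.447594 / 10 = 0.1448.

0.1448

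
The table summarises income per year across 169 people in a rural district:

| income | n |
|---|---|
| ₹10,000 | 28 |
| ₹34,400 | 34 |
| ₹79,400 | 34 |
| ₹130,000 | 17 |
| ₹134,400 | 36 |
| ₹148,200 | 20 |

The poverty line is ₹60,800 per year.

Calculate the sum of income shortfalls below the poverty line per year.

Poor units: 28×₹10,000, 34×₹34,400 (q = 62 of N = 169).
Individual gaps: 28×(60800−10000) = 1422400; 34×(60800−34400) = 897600.
Aggregate gap = ₹2,320,000.

₹2,320,000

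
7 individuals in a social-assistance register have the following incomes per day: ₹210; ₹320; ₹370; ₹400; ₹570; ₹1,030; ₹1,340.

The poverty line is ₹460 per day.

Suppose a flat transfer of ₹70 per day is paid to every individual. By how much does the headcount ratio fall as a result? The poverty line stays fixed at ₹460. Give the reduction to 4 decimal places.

Before: below the line — ₹210, ₹320, ₹370, ₹400; headcount ratio = 0.571429.
After the ₹70 transfer: below the line — ₹280, ₹390, ₹440; headcount ratio = 0.428571.
Reduction = 0.571429 − 0.428571 = 0.1429.

0.1429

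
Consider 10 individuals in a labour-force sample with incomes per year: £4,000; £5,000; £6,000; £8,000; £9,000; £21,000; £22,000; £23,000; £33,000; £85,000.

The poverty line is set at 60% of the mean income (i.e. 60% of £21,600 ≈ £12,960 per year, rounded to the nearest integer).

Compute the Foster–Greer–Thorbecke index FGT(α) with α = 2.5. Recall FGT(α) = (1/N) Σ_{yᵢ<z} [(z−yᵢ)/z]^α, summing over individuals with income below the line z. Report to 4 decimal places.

Below the line: £4,000, £5,000, £6,000, £8,000, £9,000 (q = 5 of N = 10).
Gap ratios (z−y)/z: (12960−4000)/12960 = 0.6914; (12960−5000)/12960 = 0.6142; (12960−6000)/12960 = 0.5370; (12960−8000)/12960 = 0.3827; (12960−9000)/12960 = 0.3056.
Raised to α = 2.5: 0.39743; 0.29564; 0.21135; 0.09061; 0.05161.
Sum = 1.046648; FGT(2.5) = 1.046648 / 10 = 0.1047.

0.1047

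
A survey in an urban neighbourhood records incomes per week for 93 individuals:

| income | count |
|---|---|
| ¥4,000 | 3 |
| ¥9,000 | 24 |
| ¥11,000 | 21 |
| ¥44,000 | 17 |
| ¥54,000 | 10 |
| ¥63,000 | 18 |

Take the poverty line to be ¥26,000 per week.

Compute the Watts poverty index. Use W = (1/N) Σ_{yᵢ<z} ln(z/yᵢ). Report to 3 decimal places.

0.528

Below the line: 3×¥4,000, 24×¥9,000, 21×¥11,000 (q = 48 of N = 93).
Log shortfalls: ln(26000/4000) = 1.8718 (×3); ln(26000/9000) = 1.0609 (×24); ln(26000/11000) = 0.8602 (×21).
W = 49.140560 / 93 = 0.528.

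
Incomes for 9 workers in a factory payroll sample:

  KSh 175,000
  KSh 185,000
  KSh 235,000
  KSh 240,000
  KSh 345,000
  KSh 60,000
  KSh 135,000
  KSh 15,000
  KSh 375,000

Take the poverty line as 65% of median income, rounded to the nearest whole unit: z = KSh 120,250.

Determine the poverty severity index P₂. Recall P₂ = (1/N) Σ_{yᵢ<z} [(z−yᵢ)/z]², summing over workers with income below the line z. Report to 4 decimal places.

Below z: KSh 15,000, KSh 60,000 (q = 2 of N = 9).
Relative gaps: (120250−15000)/120250 = 0.8753; (120250−60000)/120250 = 0.5010.
Squared: 0.7661; 0.2510.
Sum = 1.017120; P₂ = 1.017120 / 9 = 0.1130.

0.1130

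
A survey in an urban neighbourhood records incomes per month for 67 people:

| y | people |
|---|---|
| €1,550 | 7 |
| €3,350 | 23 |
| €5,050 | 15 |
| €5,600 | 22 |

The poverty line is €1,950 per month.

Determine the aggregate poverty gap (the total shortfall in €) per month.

€2,800

Poor units: 7×€1,550 (q = 7 of N = 67).
Individual gaps: 7×(1950−1550) = 2800.
Aggregate gap = €2,800.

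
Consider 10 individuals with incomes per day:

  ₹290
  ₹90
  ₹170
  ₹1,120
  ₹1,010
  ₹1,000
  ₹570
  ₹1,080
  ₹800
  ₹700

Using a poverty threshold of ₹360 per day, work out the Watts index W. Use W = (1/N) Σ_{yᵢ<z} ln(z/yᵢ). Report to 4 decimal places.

0.2353

Poor units: ₹90, ₹170, ₹290 (q = 3 of N = 10).
ln(z/y) terms: ln(360/90) = 1.3863; ln(360/170) = 0.7503; ln(360/290) = 0.2162.
W = 2.352823 / 10 = 0.2353.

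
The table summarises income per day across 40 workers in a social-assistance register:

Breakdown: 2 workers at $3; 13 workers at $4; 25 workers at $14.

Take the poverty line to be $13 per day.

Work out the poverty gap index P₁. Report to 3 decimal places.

Below z: 2×$3, 13×$4 (q = 15 of N = 40).
Relative gaps: (13−3)/13 = 0.7692 (×2); (13−4)/13 = 0.6923 (×13).
Σ = 10.538462. Dividing by the full population N = 40 gives P₁ = 0.263.

0.263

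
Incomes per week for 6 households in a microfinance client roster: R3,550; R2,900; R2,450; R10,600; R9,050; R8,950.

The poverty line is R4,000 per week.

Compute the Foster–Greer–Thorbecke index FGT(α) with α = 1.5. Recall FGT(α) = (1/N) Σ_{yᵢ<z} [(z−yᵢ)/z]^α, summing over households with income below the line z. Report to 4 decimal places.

Poor units: R2,450, R2,900, R3,550 (q = 3 of N = 6).
Gap ratios (z−y)/z: (4000−2450)/4000 = 0.3875; (4000−2900)/4000 = 0.2750; (4000−3550)/4000 = 0.1125.
Raised to α = 1.5: 0.24122; 0.14421; 0.03773.
Sum = 0.423162; FGT(1.5) = 0.423162 / 6 = 0.0705.

0.0705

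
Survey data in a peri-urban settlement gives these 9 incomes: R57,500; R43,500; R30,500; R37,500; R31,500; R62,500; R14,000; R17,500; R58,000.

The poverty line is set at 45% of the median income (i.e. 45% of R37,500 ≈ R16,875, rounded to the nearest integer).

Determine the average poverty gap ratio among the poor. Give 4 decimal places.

0.1704

Below the line: R14,000 (q = 1 of N = 9).
Relative gaps: 0.1704; sum = 0.170370.
I averages over the q = 1 poor units only: 0.170370 / 1 = 0.1704.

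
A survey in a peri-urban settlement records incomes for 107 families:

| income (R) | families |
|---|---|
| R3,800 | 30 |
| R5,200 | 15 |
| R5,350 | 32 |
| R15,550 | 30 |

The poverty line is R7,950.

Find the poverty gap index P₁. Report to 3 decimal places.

Below the line: 30×R3,800, 15×R5,200, 32×R5,350 (q = 77 of N = 107).
Relative gaps: (7950−3800)/7950 = 0.5220 (×30); (7950−5200)/7950 = 0.3459 (×15); (7950−5350)/7950 = 0.3270 (×32).
Sum of shortfalls = 31.314465; P₁ averages over all N: 31.314465 / 107 = 0.293.

0.293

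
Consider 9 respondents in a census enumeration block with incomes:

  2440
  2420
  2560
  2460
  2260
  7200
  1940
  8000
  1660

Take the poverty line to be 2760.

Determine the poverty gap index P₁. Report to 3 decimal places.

0.144

Incomes under z: 1660, 1940, 2260, 2420, 2440, 2460, 2560 (q = 7 of N = 9).
Shortfall ratios: (2760−1660)/2760 = 0.3986; (2760−1940)/2760 = 0.2971; (2760−2260)/2760 = 0.1812; (2760−2420)/2760 = 0.1232; (2760−2440)/2760 = 0.1159; (2760−2460)/2760 = 0.1087; (2760−2560)/2760 = 0.0725.
Σ = 1.297101. Dividing by the full population N = 9 gives P₁ = 0.144.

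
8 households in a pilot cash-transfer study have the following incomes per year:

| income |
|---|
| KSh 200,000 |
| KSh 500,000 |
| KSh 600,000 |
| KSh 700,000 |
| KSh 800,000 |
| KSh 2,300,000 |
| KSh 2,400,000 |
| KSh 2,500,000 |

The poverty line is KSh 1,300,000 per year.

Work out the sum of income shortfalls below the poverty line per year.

KSh 3,700,000

Incomes under z: KSh 200,000, KSh 500,000, KSh 600,000, KSh 700,000, KSh 800,000 (q = 5 of N = 8).
Individual gaps: 1300000−200000 = 1100000; 1300000−500000 = 800000; 1300000−600000 = 700000; 1300000−700000 = 600000; 1300000−800000 = 500000.
Aggregate gap = KSh 3,700,000.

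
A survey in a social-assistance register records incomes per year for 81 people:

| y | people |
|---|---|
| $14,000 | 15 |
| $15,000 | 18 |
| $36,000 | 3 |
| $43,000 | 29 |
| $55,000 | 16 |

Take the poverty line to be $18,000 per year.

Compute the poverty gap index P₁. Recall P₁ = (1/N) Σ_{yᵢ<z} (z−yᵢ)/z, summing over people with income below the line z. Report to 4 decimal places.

Incomes under z: 15×$14,000, 18×$15,000 (q = 33 of N = 81).
Shortfall ratios: (18000−14000)/18000 = 0.2222 (×15); (18000−15000)/18000 = 0.1667 (×18).
Sum of shortfalls = 6.333333; P₁ averages over all N: 6.333333 / 81 = 0.0782.

0.0782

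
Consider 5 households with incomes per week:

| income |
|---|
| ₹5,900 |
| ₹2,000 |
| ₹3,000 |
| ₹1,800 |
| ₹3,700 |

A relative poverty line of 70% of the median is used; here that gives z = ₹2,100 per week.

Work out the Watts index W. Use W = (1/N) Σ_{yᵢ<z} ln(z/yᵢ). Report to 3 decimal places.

0.041

Below the line: ₹1,800, ₹2,000 (q = 2 of N = 5).
Log shortfalls: ln(2100/1800) = 0.1542; ln(2100/2000) = 0.0488.
W = 0.202941 / 5 = 0.041.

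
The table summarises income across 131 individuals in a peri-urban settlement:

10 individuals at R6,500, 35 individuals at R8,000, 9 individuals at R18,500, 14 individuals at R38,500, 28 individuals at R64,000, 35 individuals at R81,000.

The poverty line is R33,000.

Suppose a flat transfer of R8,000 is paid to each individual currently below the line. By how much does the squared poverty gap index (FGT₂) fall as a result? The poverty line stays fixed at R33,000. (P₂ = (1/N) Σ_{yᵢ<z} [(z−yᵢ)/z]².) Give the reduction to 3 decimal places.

Before: below the line — 10×R6,500, 35×R8,000, 9×R18,500; squared poverty gap index (FGT₂) = 0.21583.
After the R8,000 transfer: below the line — 10×R14,500, 35×R16,000, 9×R26,500; squared poverty gap index (FGT₂) = 0.09756.
Reduction = 0.21583 − 0.09756 = 0.118.

0.118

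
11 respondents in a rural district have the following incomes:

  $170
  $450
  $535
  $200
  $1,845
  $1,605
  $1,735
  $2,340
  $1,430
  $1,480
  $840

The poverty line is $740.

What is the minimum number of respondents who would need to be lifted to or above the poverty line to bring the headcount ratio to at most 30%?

4 of the 11 respondents are poor, so H = 4/11 = 0.364.
A headcount ratio of at most 30% allows at most ⌊0.30 × 11⌋ = 3 poor respondents.
So at least 4 − 3 = 1 must be lifted.

1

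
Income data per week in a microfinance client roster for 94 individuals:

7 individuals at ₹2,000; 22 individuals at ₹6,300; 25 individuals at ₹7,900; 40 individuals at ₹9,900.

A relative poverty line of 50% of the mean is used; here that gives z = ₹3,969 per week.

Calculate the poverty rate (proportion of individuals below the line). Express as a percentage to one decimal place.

7.4%

7 of the 94 individuals have income below ₹3,969.
H = 7/94 = 7.4%.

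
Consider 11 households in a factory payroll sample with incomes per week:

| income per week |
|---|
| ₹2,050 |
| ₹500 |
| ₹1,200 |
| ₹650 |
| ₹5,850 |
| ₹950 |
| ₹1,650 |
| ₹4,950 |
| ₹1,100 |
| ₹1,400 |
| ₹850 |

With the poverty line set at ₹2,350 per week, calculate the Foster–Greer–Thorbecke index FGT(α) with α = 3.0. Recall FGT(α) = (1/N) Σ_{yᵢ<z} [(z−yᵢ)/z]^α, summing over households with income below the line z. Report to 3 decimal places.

0.155

Below the line: ₹500, ₹650, ₹850, ₹950, ₹1,100, ₹1,200, ₹1,400, ₹1,650, ₹2,050 (q = 9 of N = 11).
Normalized shortfalls: (2350−500)/2350 = 0.7872; (2350−650)/2350 = 0.7234; (2350−850)/2350 = 0.6383; (2350−950)/2350 = 0.5957; (2350−1100)/2350 = 0.5319; (2350−1200)/2350 = 0.4894; (2350−1400)/2350 = 0.4043; (2350−1650)/2350 = 0.2979; (2350−2050)/2350 = 0.1277.
Raised to α = 3.0: 0.48788; 0.37857; 0.26006; 0.21144; 0.15050; 0.11719; 0.06606; 0.02643; 0.00208.
Sum = 1.700201; FGT(3.0) = 1.700201 / 11 = 0.155.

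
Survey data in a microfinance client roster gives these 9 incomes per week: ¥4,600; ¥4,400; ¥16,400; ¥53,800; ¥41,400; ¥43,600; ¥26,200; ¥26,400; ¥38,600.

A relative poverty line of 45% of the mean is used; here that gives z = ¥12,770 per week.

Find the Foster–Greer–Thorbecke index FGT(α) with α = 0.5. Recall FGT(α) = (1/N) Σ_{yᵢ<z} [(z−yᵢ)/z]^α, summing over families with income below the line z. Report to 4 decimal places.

0.1788

Poor units: ¥4,400, ¥4,600 (q = 2 of N = 9).
Normalized shortfalls: (12770−4400)/12770 = 0.6554; (12770−4600)/12770 = 0.6398.
Raised to α = 0.5: 0.80959; 0.79986.
Sum = 1.609457; FGT(0.5) = 1.609457 / 9 = 0.1788.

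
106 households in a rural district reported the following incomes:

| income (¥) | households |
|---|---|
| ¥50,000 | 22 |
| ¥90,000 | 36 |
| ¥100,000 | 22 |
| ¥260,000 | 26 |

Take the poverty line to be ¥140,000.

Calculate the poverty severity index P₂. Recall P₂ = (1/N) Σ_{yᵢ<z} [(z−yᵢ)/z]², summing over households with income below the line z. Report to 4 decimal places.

Incomes under z: 22×¥50,000, 36×¥90,000, 22×¥100,000 (q = 80 of N = 106).
Normalized shortfalls: (140000−50000)/140000 = 0.6429 (×22); (140000−90000)/140000 = 0.3571 (×36); (140000−100000)/140000 = 0.2857 (×22).
Squared: 0.4133 (×22); 0.1276 (×36); 0.0816 (×22).
Sum = 15.479592; P₂ = 15.479592 / 106 = 0.1460.

0.1460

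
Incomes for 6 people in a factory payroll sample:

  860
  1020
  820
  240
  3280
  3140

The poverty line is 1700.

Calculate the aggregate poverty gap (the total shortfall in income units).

3860

Below the line: 240, 820, 860, 1020 (q = 4 of N = 6).
Individual gaps: 1700−240 = 1460; 1700−820 = 880; 1700−860 = 840; 1700−1020 = 680.
Aggregate gap = 3860.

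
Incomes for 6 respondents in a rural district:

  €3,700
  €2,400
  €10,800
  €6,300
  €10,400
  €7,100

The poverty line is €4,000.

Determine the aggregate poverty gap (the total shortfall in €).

€1,900

Below the line: €2,400, €3,700 (q = 2 of N = 6).
Individual gaps: 4000−2400 = 1600; 4000−3700 = 300.
Aggregate gap = €1,900.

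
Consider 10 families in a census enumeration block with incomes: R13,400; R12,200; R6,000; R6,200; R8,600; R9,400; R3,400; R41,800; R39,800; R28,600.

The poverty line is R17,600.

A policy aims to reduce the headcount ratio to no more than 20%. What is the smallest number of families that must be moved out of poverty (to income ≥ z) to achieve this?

5

Currently q = 7 of N = 10 are below the line (H = 0.700).
A headcount ratio of at most 20% allows at most ⌊0.20 × 10⌋ = 2 poor families.
So at least 7 − 2 = 5 must be lifted.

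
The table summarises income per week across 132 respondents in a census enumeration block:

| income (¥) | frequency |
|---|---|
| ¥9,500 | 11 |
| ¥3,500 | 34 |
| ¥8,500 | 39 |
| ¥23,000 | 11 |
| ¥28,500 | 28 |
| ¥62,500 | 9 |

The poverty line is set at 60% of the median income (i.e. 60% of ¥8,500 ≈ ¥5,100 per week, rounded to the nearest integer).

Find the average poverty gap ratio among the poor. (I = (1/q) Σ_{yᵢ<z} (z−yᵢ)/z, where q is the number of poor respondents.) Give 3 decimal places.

Below z: 34×¥3,500 (q = 34 of N = 132).
Relative gaps: 0.3137 (×34); sum = 10.666667.
The income-gap ratio divides by q (the poor only): 10.666667 / 34 = 0.314.

0.314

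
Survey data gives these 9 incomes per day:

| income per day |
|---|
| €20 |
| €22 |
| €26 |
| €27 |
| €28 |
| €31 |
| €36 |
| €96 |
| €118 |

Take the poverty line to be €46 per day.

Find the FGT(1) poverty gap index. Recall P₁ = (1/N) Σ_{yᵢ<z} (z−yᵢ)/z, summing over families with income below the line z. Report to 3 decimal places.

Below z: €20, €22, €26, €27, €28, €31, €36 (q = 7 of N = 9).
Relative gaps: (46−20)/46 = 0.5652; (46−22)/46 = 0.5217; (46−26)/46 = 0.4348; (46−27)/46 = 0.4130; (46−28)/46 = 0.3913; (46−31)/46 = 0.3261; (46−36)/46 = 0.2174.
Sum of shortfalls = 2.869565; P₁ averages over all N: 2.869565 / 9 = 0.319.

0.319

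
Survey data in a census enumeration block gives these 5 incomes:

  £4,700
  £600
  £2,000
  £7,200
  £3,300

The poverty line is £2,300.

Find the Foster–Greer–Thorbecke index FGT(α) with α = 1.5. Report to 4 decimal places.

0.1365

Incomes under z: £600, £2,000 (q = 2 of N = 5).
Gap ratios (z−y)/z: (2300−600)/2300 = 0.7391; (2300−2000)/2300 = 0.1304.
Raised to α = 1.5: 0.63545; 0.04711.
Sum = 0.682558; FGT(1.5) = 0.682558 / 5 = 0.1365.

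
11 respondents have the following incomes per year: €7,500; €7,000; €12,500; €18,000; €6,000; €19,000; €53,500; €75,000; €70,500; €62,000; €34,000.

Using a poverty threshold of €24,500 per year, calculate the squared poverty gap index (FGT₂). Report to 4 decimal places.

0.1748

Below the line: €6,000, €7,000, €7,500, €12,500, €18,000, €19,000 (q = 6 of N = 11).
Normalized shortfalls: (24500−6000)/24500 = 0.7551; (24500−7000)/24500 = 0.7143; (24500−7500)/24500 = 0.6939; (24500−12500)/24500 = 0.4898; (24500−18000)/24500 = 0.2653; (24500−19000)/24500 = 0.2245.
Squared: 0.5702; 0.5102; 0.4815; 0.2399; 0.0704; 0.0504.
Sum = 1.922532; P₂ = 1.922532 / 11 = 0.1748.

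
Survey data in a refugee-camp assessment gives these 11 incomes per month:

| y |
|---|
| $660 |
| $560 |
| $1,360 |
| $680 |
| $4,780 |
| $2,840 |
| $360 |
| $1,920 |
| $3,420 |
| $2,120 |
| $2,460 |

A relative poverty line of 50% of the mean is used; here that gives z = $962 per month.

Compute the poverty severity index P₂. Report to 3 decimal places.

Incomes under z: $360, $560, $660, $680 (q = 4 of N = 11).
Normalized shortfalls: (962−360)/962 = 0.6258; (962−560)/962 = 0.4179; (962−660)/962 = 0.3139; (962−680)/962 = 0.2931.
Squared: 0.3916; 0.1746; 0.0986; 0.0859.
Sum = 0.750706; P₂ = 0.750706 / 11 = 0.068.

0.068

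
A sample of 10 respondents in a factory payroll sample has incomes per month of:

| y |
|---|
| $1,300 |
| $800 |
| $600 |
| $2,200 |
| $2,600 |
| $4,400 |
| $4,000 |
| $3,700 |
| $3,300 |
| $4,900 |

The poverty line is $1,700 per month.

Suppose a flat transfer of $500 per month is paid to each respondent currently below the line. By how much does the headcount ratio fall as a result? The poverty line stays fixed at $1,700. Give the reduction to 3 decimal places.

0.100

Before: below the line — $600, $800, $1,300; headcount ratio = 0.30000.
After the $500 transfer: below the line — $1,100, $1,300; headcount ratio = 0.20000.
Reduction = 0.30000 − 0.20000 = 0.100.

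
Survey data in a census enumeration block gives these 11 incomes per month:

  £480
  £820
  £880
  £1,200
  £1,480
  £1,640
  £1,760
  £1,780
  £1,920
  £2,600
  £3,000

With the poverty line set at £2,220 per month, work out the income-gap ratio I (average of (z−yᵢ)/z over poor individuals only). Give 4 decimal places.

0.4014

Below the line: £480, £820, £880, £1,200, £1,480, £1,640, £1,760, £1,780, £1,920 (q = 9 of N = 11).
Shortfall ratios (z−y)/z: 0.7838, 0.6306, 0.6036, 0.4595, 0.3333, 0.2613, 0.2072, 0.1982, 0.1351; sum = 3.612613.
The income-gap ratio divides by q (the poor only): 3.612613 / 9 = 0.4014.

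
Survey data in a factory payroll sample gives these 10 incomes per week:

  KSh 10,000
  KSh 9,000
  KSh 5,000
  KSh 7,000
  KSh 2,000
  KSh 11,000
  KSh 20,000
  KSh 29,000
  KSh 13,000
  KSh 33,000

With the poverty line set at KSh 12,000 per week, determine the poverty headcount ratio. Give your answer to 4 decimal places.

6 of the 10 workers have income below KSh 12,000.
H = 6/10 = 0.6000.

0.6000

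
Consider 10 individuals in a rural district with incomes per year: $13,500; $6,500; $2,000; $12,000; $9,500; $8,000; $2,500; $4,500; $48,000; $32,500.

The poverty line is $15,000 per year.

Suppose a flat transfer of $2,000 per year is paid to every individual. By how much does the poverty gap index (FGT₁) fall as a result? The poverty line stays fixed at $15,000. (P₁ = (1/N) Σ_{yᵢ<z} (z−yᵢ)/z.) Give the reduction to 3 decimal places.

Before: below the line — $2,000, $2,500, $4,500, $6,500, $8,000, $9,500, $12,000, $13,500; poverty gap index (FGT₁) = 0.41000.
After the $2,000 transfer: below the line — $4,000, $4,500, $6,500, $8,500, $10,000, $11,500, $14,000; poverty gap index (FGT₁) = 0.30667.
Reduction = 0.41000 − 0.30667 = 0.103.

0.103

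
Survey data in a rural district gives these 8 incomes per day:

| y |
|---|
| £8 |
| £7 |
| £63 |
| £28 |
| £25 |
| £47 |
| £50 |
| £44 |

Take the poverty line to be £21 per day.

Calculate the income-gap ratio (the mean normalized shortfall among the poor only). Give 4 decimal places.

0.6429

Below the line: £7, £8 (q = 2 of N = 8).
Relative gaps: 0.6667, 0.6190; sum = 1.285714.
The income-gap ratio divides by q (the poor only): 1.285714 / 2 = 0.6429.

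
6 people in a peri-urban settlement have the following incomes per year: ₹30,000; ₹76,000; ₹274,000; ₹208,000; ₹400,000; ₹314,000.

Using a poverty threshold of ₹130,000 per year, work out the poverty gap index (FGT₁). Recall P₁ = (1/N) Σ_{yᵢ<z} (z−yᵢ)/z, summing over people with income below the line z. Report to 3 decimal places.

Below the line: ₹30,000, ₹76,000 (q = 2 of N = 6).
Gap ratios (z−y)/z: (130000−30000)/130000 = 0.7692; (130000−76000)/130000 = 0.4154.
Σ = 1.184615. Dividing by the full population N = 6 gives P₁ = 0.197.

0.197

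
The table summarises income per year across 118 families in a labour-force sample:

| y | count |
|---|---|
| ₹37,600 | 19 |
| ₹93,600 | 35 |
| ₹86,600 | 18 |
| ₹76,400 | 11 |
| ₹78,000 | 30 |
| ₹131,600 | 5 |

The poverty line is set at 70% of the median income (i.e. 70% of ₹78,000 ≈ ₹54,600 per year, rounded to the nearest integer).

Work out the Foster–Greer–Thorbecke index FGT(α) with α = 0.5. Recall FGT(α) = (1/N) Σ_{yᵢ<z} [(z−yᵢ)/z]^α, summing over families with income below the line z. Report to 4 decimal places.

Below z: 19×₹37,600 (q = 19 of N = 118).
Gap ratios (z−y)/z: (54600−37600)/54600 = 0.3114 (×19).
Raised to α = 0.5: 0.55799 (×19).
Sum = 10.601852; FGT(0.5) = 10.601852 / 118 = 0.0898.

0.0898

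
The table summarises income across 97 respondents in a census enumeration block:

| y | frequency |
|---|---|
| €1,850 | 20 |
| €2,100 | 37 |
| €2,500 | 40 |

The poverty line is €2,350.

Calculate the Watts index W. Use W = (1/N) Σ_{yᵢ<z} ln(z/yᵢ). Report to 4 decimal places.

Poor units: 20×€1,850, 37×€2,100 (q = 57 of N = 97).
Log shortfalls: ln(2350/1850) = 0.2392 (×20); ln(2350/2100) = 0.1125 (×37).
W = 8.946279 / 97 = 0.0922.

0.0922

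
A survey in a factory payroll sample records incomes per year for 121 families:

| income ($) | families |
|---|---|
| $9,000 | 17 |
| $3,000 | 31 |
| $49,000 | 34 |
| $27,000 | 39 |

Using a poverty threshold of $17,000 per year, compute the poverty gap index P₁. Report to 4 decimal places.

Below the line: 31×$3,000, 17×$9,000 (q = 48 of N = 121).
Normalized shortfalls: (17000−3000)/17000 = 0.8235 (×31); (17000−9000)/17000 = 0.4706 (×17).
Sum of shortfalls = 33.529412; P₁ averages over all N: 33.529412 / 121 = 0.2771.

0.2771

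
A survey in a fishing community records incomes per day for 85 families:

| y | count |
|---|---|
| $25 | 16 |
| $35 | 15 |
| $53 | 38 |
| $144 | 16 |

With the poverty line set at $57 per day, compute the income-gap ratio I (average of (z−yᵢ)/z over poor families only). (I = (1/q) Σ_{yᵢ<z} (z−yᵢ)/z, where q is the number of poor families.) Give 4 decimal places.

0.2527

Poor units: 16×$25, 15×$35, 38×$53 (q = 69 of N = 85).
Shortfall ratios (z−y)/z: 0.5614 (×16), 0.3860 (×15), 0.0702 (×38); sum = 17.438596.
I averages over the q = 69 poor units only: 17.438596 / 69 = 0.2527.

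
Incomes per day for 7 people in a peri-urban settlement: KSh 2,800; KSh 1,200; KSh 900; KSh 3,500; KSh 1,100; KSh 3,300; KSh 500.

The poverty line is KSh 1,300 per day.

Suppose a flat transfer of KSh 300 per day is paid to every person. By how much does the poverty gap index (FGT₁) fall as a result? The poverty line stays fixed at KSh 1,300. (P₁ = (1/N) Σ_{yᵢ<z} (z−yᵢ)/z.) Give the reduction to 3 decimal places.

0.099

Before: below the line — KSh 500, KSh 900, KSh 1,100, KSh 1,200; poverty gap index (FGT₁) = 0.16484.
After the KSh 300 transfer: below the line — KSh 800, KSh 1,200; poverty gap index (FGT₁) = 0.06593.
Reduction = 0.16484 − 0.06593 = 0.099.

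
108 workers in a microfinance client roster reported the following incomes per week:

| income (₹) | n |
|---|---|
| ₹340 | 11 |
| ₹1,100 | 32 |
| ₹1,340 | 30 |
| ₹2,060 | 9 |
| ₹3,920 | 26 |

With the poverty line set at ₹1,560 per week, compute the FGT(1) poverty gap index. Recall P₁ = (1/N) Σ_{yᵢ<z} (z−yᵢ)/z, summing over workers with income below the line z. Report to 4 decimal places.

0.2062

Incomes under z: 11×₹340, 32×₹1,100, 30×₹1,340 (q = 73 of N = 108).
Relative gaps: (1560−340)/1560 = 0.7821 (×11); (1560−1100)/1560 = 0.2949 (×32); (1560−1340)/1560 = 0.1410 (×30).
Σ = 22.269231. Dividing by the full population N = 108 gives P₁ = 0.2062.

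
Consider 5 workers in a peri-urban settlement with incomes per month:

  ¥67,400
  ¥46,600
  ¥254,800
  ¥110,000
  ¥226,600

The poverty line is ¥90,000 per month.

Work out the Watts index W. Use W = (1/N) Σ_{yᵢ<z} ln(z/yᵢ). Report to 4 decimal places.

Incomes under z: ¥46,600, ¥67,400 (q = 2 of N = 5).
Log gaps: ln(90000/46600) = 0.6582; ln(90000/67400) = 0.2892.
W = 0.947374 / 5 = 0.1895.

0.1895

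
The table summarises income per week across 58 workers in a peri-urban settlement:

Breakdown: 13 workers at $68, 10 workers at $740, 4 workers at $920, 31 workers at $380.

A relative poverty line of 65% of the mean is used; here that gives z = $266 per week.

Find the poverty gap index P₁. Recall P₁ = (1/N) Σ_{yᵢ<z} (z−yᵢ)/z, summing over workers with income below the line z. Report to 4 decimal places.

0.1668

Incomes under z: 13×$68 (q = 13 of N = 58).
Shortfall ratios: (266−68)/266 = 0.7444 (×13).
Sum of shortfalls = 9.676692; P₁ averages over all N: 9.676692 / 58 = 0.1668.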